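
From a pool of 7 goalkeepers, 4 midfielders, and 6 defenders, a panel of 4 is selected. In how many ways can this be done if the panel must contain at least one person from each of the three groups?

1176

Unrestricted: C(17,4) = 2380 ways to pick any 4 of the 17.
Selections missing a whole group: no goalkeepers → C(10,4) = 210; no midfielders → C(13,4) = 715; no defenders → C(11,4) = 330.
Add back selections omitting two groups (i.e. drawn from a single group): C(7,4) + C(4,4) + C(6,4) = 51.
By inclusion–exclusion: 2380 − 1255 + 51 = 1176.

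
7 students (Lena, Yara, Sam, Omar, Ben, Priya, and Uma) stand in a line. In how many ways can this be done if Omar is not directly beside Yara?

There are 7! = 5040 arrangements in all. If Omar and Yara are adjacent, merging them into one block gives 2·(6)! = 1440 arrangements.
So 5040 − 1440 = 3600 arrangements keep them apart.

3600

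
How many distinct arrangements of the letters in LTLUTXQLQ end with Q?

Fix Q in the last position and arrange the remaining 8 letters.
Those 8 letters have L appearing 3 times and T appearing twice, giving (8)!/(3!·2!) = 3360.

3360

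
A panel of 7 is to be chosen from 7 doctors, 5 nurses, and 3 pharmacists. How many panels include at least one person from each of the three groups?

Unrestricted: C(15,7) = 6435 ways to pick any 7 of the 15.
Subtract selections that omit an entire group: no doctors → C(8,7) = 8; no nurses → C(10,7) = 120; no pharmacists → C(12,7) = 792.
Add back selections omitting two groups (i.e. drawn from a single group): C(7,7) + C(5,7) + C(3,7) = 1.
By inclusion–exclusion: 6435 − 920 + 1 = 5516.

5516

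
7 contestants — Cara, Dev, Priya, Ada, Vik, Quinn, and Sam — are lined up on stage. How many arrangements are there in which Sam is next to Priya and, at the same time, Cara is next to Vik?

480

Treat {Sam,Priya} as one block (2 orders) and {Cara,Vik} as another (2 orders).
That leaves 5 units to arrange: 2 × 2 × 5! = 4 × 120 = 480.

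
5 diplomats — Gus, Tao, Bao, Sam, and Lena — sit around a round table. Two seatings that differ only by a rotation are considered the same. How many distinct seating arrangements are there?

Seat Gus anywhere (absorbing the rotational symmetry), then permute the other 4: (4)! = 24.

24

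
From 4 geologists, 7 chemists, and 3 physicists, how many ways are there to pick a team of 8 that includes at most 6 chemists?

Split by how many chemists are chosen (0 through 6).
Sum: C(7,0)·C(7,8) + C(7,1)·C(7,7) + C(7,2)·C(7,6) + C(7,3)·C(7,5) + C(7,4)·C(7,4) + C(7,5)·C(7,3) + C(7,6)·C(7,2) = 0 + 7 + 147 + 735 + 1225 + 735 + 147 = 2996.

2996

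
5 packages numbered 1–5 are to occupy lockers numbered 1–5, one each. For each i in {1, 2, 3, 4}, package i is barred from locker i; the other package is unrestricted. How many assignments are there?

53

Let Aᵢ (for 1 ≤ i ≤ 4) be the placements that put package i in its forbidden locker. Any j of these fix j positions, leaving (5−j)! ways to fill the rest, and there are C(4,j) ways to pick which j.
By inclusion–exclusion, the number of valid placements is Σ_{j=0}^{4} (−1)^j C(4,j)·(5−j)!.
Computing: 120 − 96 + 36 − 8 + 1 = 53.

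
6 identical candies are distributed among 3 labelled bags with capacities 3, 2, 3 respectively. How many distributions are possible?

Without the upper bounds there are C(8,2) = 28 ways to split 6 among 3 bags.
Subtract solutions that violate a single cap (substitute x_i' = x_i − (cap_i+1)): x_1 ≥ 4 gives C(4,2) = 6; x_2 ≥ 3 gives C(5,2) = 10; x_3 ≥ 4 gives C(4,2) = 6. Together 22.
No two caps can be exceeded simultaneously, so the pair terms are all 0.
By inclusion–exclusion the count is 28 − 22 + 0 = 6.

6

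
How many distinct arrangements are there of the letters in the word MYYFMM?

Letter multiplicities in MYYFMM: F×1, M×3, Y×2.
Dividing 6! = 720 by 3!·2! = 12 for the repeated letters gives 60.

60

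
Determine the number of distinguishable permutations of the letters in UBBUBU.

Letter multiplicities in UBBUBU: B×3, U×3.
Dividing 6! = 720 by 3!·3! = 36 for the repeated letters gives 20.

20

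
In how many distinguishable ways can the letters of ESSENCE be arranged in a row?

Letter multiplicities in ESSENCE: C×1, E×3, N×1, S×2.
Dividing 7! = 5040 by 3!·2! = 12 for the repeated letters gives 420.

420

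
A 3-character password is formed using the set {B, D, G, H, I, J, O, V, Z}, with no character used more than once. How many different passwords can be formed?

Choose and order 3 of the 9 symbols: the first character has 9 options, the next 8, then 7.
That product is 9 × 8 × 7 = 504.

504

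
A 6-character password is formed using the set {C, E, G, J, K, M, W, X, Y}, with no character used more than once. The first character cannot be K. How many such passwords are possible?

The first character has 9−1 = 8 choices (anything except K).
The remaining 5 characters are filled from the other 8 symbols without repetition: 8 × 7 × 6 × 5 × 4 = 6720.
Total: 8 × 6720 = 53760.

53760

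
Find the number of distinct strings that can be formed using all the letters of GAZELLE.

1260

GAZELLE has 7 letters with E appearing twice and L appearing twice.
The number of distinct arrangements is 7!/(2!·2!) = 5040/4 = 1260.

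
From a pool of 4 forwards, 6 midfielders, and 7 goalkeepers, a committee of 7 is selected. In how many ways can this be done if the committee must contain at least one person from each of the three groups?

17283

Total 7-person selections from all 17: C(17,7) = 19448.
Subtract selections that omit an entire group: no forwards → C(13,7) = 1716; no midfielders → C(11,7) = 330; no goalkeepers → C(10,7) = 120.
Add back selections omitting two groups (i.e. drawn from a single group): C(4,7) + C(6,7) + C(7,7) = 1.
By inclusion–exclusion: 19448 − 2166 + 1 = 17283.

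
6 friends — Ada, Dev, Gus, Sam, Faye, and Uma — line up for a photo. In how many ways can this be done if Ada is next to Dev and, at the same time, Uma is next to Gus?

96

Treat {Ada,Dev} as one block (2 orders) and {Uma,Gus} as another (2 orders).
That leaves 4 units to arrange: 2 × 2 × 4! = 4 × 24 = 96.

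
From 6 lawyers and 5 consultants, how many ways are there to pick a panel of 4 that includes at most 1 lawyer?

65

Split by how many lawyers are chosen (0 through 1).
Sum: C(6,0)·C(5,4) + C(6,1)·C(5,3) = 5 + 60 = 65.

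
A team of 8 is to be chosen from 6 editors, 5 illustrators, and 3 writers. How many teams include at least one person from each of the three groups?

With no constraint there are C(14,8) = 3003 possible selections.
Subtract selections that omit an entire group: no editors → C(8,8) = 1; no illustrators → C(9,8) = 9; no writers → C(11,8) = 165.
Add back selections omitting two groups (i.e. drawn from a single group): C(6,8) + C(5,8) + C(3,8) = 0.
By inclusion–exclusion: 3003 − 175 + 0 = 2828.

2828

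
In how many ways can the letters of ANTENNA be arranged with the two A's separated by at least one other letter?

Total arrangements of ANTENNA: 7!/(3!·2!) = 420.
If the two A's are adjacent, glue them into one block, leaving 6 items to arrange: (6)!/(3!) = 120 ways.
Subtracting, 420 − 120 = 300 arrangements keep the A's apart.

300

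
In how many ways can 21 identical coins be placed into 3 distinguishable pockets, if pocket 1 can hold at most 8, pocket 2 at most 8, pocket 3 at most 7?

6

Without the upper bounds there are C(23,2) = 253 ways to split 21 among 3 pockets.
Subtract solutions that violate a single cap (substitute x_i' = x_i − (cap_i+1)): x_1 ≥ 9 gives C(14,2) = 91; x_2 ≥ 9 gives C(14,2) = 91; x_3 ≥ 8 gives C(15,2) = 105. Together 287.
Add back pairs where two caps are both exceeded: 10 + 15 + 15 = 40.
By inclusion–exclusion the count is 253 − 287 + 40 = 6.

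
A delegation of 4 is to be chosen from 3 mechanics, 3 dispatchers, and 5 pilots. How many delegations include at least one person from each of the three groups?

180

Total 4-person selections from all 11: C(11,4) = 330.
Selections missing a whole group: no mechanics → C(8,4) = 70; no dispatchers → C(8,4) = 70; no pilots → C(6,4) = 15.
Add back selections omitting two groups (i.e. drawn from a single group): C(3,4) + C(3,4) + C(5,4) = 5.
By inclusion–exclusion: 330 − 155 + 5 = 180.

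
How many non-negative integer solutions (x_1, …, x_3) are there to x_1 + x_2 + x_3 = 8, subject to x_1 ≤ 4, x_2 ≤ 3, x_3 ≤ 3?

Without the upper bounds there are C(10,2) = 45 ways to split 8 among 3 variables.
Subtract solutions that violate a single cap (substitute x_i' = x_i − (cap_i+1)): x_1 ≥ 5 gives C(5,2) = 10; x_2 ≥ 4 gives C(6,2) = 15; x_3 ≥ 4 gives C(6,2) = 15. Together 40.
Add back pairs where two caps are both exceeded: 0 + 0 + 1 = 1.
By inclusion–exclusion the count is 45 − 40 + 1 = 6.

6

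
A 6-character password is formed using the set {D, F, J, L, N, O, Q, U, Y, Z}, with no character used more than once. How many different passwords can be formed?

With no repetition, fill the 6 characters in order: 10 choices, then 9, down to 5.
That product is 10 × 9 × 8 × 7 × 6 × 5 = 151200.

151200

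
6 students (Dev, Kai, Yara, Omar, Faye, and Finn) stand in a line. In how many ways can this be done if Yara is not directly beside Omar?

480

There are 6! = 720 arrangements in all. If Yara and Omar are adjacent, merging them into one block gives 2·(5)! = 240 arrangements.
So 720 − 240 = 480 arrangements keep them apart.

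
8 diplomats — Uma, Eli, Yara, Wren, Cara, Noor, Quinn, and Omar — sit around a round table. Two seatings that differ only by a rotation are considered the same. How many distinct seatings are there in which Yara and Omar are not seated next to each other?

3600

All circular seatings of 8 people number (7)! = 5040.
Seatings with Yara beside Omar: treat them as a block with 2 internal orders, giving 2 × (6)! = 1440.
Subtracting, 5040 − 1440 = 3600.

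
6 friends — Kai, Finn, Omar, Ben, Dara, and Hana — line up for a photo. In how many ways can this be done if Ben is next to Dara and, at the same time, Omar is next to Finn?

Treat {Ben,Dara} as one block (2 orders) and {Omar,Finn} as another (2 orders).
That leaves 4 units to arrange: 2 × 2 × 4! = 4 × 24 = 96.

96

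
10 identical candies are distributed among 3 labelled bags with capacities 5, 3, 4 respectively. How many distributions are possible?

Without the upper bounds there are C(12,2) = 66 ways to split 10 among 3 bags.
Subtract solutions that violate a single cap (substitute x_i' = x_i − (cap_i+1)): x_1 ≥ 6 gives C(6,2) = 15; x_2 ≥ 4 gives C(8,2) = 28; x_3 ≥ 5 gives C(7,2) = 21. Together 64.
Add back pairs where two caps are both exceeded: 1 + 0 + 3 = 4.
By inclusion–exclusion the count is 66 − 64 + 4 = 6.

6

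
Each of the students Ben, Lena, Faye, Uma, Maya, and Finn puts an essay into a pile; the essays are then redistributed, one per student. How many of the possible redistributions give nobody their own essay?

265

Count assignments avoiding every fixed point. For any j of the 6 students fixed to their own essay, the other 6−j can be arranged in (6−j)! ways.
By inclusion–exclusion this is Σ_{j=0}^{6} (−1)^j C(6,j)·(6−j)!.
Computing: 720 − 720 + 360 − 120 + 30 − 6 + 1 = 265.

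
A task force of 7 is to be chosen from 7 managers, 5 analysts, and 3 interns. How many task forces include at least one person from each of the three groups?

5516

With no constraint there are C(15,7) = 6435 possible selections.
Subtract selections that omit an entire group: no managers → C(8,7) = 8; no analysts → C(10,7) = 120; no interns → C(12,7) = 792.
Add back selections omitting two groups (i.e. drawn from a single group): C(7,7) + C(5,7) + C(3,7) = 1.
By inclusion–exclusion: 6435 − 920 + 1 = 5516.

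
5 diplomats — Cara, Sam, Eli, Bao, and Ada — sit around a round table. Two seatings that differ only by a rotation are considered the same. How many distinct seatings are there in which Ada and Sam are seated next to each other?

12

Glue Ada and Sam into a block (2 internal orders). Seating 4 units around a circle gives (3)! arrangements.
So 2 × (3)! = 2 × 6 = 12.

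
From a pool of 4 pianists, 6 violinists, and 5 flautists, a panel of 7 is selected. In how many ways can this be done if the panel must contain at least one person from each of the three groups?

Total 7-person selections from all 15: C(15,7) = 6435.
Selections missing a whole group: no pianists → C(11,7) = 330; no violinists → C(9,7) = 36; no flautists → C(10,7) = 120.
Add back selections omitting two groups (i.e. drawn from a single group): C(4,7) + C(6,7) + C(5,7) = 0.
By inclusion–exclusion: 6435 − 486 + 0 = 5949.

5949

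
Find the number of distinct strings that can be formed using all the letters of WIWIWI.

20

The 6 letters of WIWIWI have repeats: I appearing 3 times and W appearing 3 times.
The number of distinct arrangements is 6!/(3!·3!) = 720/36 = 20.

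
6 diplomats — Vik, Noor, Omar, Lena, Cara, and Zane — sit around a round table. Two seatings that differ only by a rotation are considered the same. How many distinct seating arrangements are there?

Fix one person's seat to break rotational symmetry; the remaining 5 people can be arranged in (5)! = 120 ways.

120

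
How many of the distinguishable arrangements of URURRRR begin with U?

6

Fix U in the first position and arrange the remaining 6 letters.
Those 6 letters have R appearing 5 times, giving (6)!/(5!) = 6.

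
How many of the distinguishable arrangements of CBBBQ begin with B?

Fix B in the first position and arrange the remaining 4 letters.
Those 4 letters have B appearing twice, giving (4)!/(2!) = 12.

12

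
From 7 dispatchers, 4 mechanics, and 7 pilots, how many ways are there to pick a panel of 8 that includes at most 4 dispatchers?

Split by how many dispatchers are chosen (0 through 4).
Sum: C(7,0)·C(11,8) + C(7,1)·C(11,7) + C(7,2)·C(11,6) + C(7,3)·C(11,5) + C(7,4)·C(11,4) = 165 + 2310 + 9702 + 16170 + 11550 = 39897.

39897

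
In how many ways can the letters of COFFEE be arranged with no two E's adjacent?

Total arrangements of COFFEE: 6!/(2!·2!) = 180.
Arrangements with the E's together: treat EE as one letter, giving (5)!/(2!) = 60.
Subtracting, 180 − 60 = 120 arrangements keep the E's apart.

120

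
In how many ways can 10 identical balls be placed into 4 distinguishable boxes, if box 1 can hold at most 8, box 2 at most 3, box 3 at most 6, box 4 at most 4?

126

Ignoring the caps, the number of non-negative solutions to x_1+…+x_4 = 10 is C(13,3) = 286.
Subtract solutions that violate a single cap (substitute x_i' = x_i − (cap_i+1)): x_1 ≥ 9 gives C(4,3) = 4; x_2 ≥ 4 gives C(9,3) = 84; x_3 ≥ 7 gives C(6,3) = 20; x_4 ≥ 5 gives C(8,3) = 56. Together 164.
Add back pairs where two caps are both exceeded: 0 + 0 + 0 + 0 + 4 + 0 = 4.
By inclusion–exclusion the count is 286 − 164 + 4 = 126.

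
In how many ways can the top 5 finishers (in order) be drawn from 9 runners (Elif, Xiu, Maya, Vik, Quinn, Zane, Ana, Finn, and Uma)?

15120

This is an ordered selection of 5 from 9: P(9,5).
That gives 9 × 8 × 7 × 6 × 5 = 15120.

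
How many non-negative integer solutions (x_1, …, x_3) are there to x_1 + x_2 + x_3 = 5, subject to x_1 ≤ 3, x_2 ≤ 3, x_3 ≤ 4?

14

By stars and bars, unrestricted non-negative solutions to x_1+…+x_3 = 5 number C(5+2,2) = 21.
Subtract solutions that violate a single cap (substitute x_i' = x_i − (cap_i+1)): x_1 ≥ 4 gives C(3,2) = 3; x_2 ≥ 4 gives C(3,2) = 3; x_3 ≥ 5 gives C(2,2) = 1. Together 7.
No two caps can be exceeded simultaneously, so the pair terms are all 0.
By inclusion–exclusion the count is 21 − 7 + 0 = 14.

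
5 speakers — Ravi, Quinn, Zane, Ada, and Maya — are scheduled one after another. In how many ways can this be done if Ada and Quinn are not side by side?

Of the 5! = 120 arrangements, those with Ada and Quinn adjacent number 2 × 4! = 48 (treat the pair as a block with 2 internal orders).
Complementary counting: 120 − 48 = 72.

72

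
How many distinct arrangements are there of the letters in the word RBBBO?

RBBBO has 5 letters with B appearing 3 times.
So there are 5! / (3!) = 20 distinguishable arrangements.

20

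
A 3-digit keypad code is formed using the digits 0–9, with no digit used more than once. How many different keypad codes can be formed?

720

With no repetition, fill the 3 digits in order: 10 choices, then 9, down to 8.
10 × 9 × 8 = 720.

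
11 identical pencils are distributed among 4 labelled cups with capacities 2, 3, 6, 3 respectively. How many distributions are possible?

Ignoring the caps, the number of non-negative solutions to x_1+…+x_4 = 11 is C(14,3) = 364.
Subtract solutions that violate a single cap (substitute x_i' = x_i − (cap_i+1)): x_1 ≥ 3 gives C(11,3) = 165; x_2 ≥ 4 gives C(10,3) = 120; x_3 ≥ 7 gives C(7,3) = 35; x_4 ≥ 4 gives C(10,3) = 120. Together 440.
Add back pairs where two caps are both exceeded: 35 + 4 + 35 + 1 + 20 + 1 = 96.
Subtract triples: 0 + 1 + 0 + 0 = 1.
By inclusion–exclusion the count is 364 − 440 + 96 − 1 = 19.

19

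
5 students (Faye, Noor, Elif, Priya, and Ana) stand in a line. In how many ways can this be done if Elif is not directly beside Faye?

Of the 5! = 120 arrangements, those with Elif and Faye adjacent number 2 × 4! = 48 (treat the pair as a block with 2 internal orders).
Complementary counting: 120 − 48 = 72.

72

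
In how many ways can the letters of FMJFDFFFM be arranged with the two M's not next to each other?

Total arrangements of FMJFDFFFM: 9!/(5!·2!) = 1512.
If the two M's are adjacent, glue them into one block, leaving 8 items to arrange: (8)!/(5!) = 336 ways.
Hence 1512 − 336 = 1176.

1176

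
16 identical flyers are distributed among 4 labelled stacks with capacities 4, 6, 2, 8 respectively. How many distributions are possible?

31

Without the upper bounds there are C(19,3) = 969 ways to split 16 among 4 stacks.
Subtract solutions that violate a single cap (substitute x_i' = x_i − (cap_i+1)): x_1 ≥ 5 gives C(14,3) = 364; x_2 ≥ 7 gives C(12,3) = 220; x_3 ≥ 3 gives C(16,3) = 560; x_4 ≥ 9 gives C(10,3) = 120. Together 1264.
Add back pairs where two caps are both exceeded: 35 + 165 + 10 + 84 + 1 + 35 = 330.
Subtract triples: 4 + 0 + 0 + 0 = 4.
By inclusion–exclusion the count is 969 − 1264 + 330 − 4 = 31.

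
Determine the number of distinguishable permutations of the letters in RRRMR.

Letter multiplicities in RRRMR: M×1, R×4.
So there are 5! / (4!) = 5 distinguishable arrangements.

5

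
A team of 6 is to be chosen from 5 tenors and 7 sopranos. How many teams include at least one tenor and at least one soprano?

917

With no constraint there are C(12,6) = 924 possible selections.
Selections missing a whole group: no tenors → C(7,6) = 7; no sopranos → C(5,6) = 0.
Both groups omitted at once is impossible, so 924 − 7 = 917.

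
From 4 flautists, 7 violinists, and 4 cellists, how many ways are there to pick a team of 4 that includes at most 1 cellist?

Split by how many cellists are chosen (0 through 1).
Sum: C(4,0)·C(11,4) + C(4,1)·C(11,3) = 330 + 660 = 990.

990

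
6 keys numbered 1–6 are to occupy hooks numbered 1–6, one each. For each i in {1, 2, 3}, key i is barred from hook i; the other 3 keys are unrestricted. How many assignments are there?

Let Aᵢ (for i ∈ {1, 2, 3}) be the placements that put key i in its forbidden hook. Any j of these fix j positions, leaving (6−j)! ways to fill the rest, and there are C(3,j) ways to pick which j.
By inclusion–exclusion, the number of valid placements is Σ_{j=0}^{3} (−1)^j C(3,j)·(6−j)!.
Computing: 720 − 360 + 72 − 6 = 426.

426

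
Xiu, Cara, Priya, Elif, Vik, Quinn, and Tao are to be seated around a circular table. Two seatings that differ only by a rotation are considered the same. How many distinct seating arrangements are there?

720

Fix one person's seat to break rotational symmetry; the remaining 6 people can be arranged in (6)! = 720 ways.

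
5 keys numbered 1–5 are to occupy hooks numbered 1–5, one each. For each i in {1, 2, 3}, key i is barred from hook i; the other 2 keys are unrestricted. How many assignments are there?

64

Let Aᵢ (for i ∈ {1, 2, 3}) be the placements that put key i in its forbidden hook. Any j of these fix j positions, leaving (5−j)! ways to fill the rest, and there are C(3,j) ways to pick which j.
By inclusion–exclusion, the number of valid placements is Σ_{j=0}^{3} (−1)^j C(3,j)·(5−j)!.
Computing: 120 − 72 + 18 − 2 = 64.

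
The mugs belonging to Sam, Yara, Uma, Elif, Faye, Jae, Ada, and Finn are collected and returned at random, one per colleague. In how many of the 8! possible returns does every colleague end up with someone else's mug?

Let Aᵢ be the assignments in which colleague i gets their own mug. We want the size of the complement of A₁∪…∪A_8.
By inclusion–exclusion this is Σ_{j=0}^{8} (−1)^j C(8,j)·(8−j)!.
Computing: 40320 − 40320 + 20160 − 6720 + 1680 − 336 + 56 − 8 + 1 = 14833.

14833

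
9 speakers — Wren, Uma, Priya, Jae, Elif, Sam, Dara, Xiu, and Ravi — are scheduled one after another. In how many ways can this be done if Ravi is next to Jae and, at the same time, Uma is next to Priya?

20160

Treat {Ravi,Jae} as one block (2 orders) and {Uma,Priya} as another (2 orders).
That leaves 7 units to arrange: 2 × 2 × 7! = 4 × 5040 = 20160.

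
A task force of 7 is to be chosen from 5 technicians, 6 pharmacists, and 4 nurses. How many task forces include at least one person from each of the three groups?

5949

Total 7-person selections from all 15: C(15,7) = 6435.
Subtract selections that omit an entire group: no technicians → C(10,7) = 120; no pharmacists → C(9,7) = 36; no nurses → C(11,7) = 330.
Add back selections omitting two groups (i.e. drawn from a single group): C(5,7) + C(6,7) + C(4,7) = 0.
By inclusion–exclusion: 6435 − 486 + 0 = 5949.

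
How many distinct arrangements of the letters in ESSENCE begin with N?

With the first slot taken by N, it remains to arrange the other 6 letters (ESSECE).
Those 6 letters have E appearing 3 times and S appearing twice, giving (6)!/(3!·2!) = 60.

60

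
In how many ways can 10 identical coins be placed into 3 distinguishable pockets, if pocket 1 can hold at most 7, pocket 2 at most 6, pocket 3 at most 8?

Ignoring the caps, the number of non-negative solutions to x_1+…+x_3 = 10 is C(12,2) = 66.
Subtract solutions that violate a single cap (substitute x_i' = x_i − (cap_i+1)): x_1 ≥ 8 gives C(4,2) = 6; x_2 ≥ 7 gives C(5,2) = 10; x_3 ≥ 9 gives C(3,2) = 3. Together 19.
No two caps can be exceeded simultaneously, so the pair terms are all 0.
By inclusion–exclusion the count is 66 − 19 + 0 = 47.

47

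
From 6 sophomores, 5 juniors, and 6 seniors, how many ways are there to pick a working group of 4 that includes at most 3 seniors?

Split by how many seniors are chosen (0 through 3).
Sum: C(6,0)·C(11,4) + C(6,1)·C(11,3) + C(6,2)·C(11,2) + C(6,3)·C(11,1) = 330 + 990 + 825 + 220 = 2365.

2365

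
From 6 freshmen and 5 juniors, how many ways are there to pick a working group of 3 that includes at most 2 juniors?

155

Split by how many juniors are chosen (0 through 2).
Sum: C(5,0)·C(6,3) + C(5,1)·C(6,2) + C(5,2)·C(6,1) = 20 + 75 + 60 = 155.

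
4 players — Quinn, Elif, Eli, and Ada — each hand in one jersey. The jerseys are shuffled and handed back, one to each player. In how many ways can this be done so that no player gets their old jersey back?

Let Aᵢ be the assignments in which player i gets their old jersey. We want the size of the complement of A₁∪…∪A_4.
By inclusion–exclusion this is Σ_{j=0}^{4} (−1)^j C(4,j)·(4−j)!.
Computing: 24 − 24 + 12 − 4 + 1 = 9.

9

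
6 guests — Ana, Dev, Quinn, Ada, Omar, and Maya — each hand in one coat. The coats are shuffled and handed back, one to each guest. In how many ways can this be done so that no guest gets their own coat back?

265

This is the derangement count D_6: permutations of 6 items with no fixed point.
By inclusion–exclusion this is Σ_{j=0}^{6} (−1)^j C(6,j)·(6−j)!.
Computing: 720 − 720 + 360 − 120 + 30 − 6 + 1 = 265.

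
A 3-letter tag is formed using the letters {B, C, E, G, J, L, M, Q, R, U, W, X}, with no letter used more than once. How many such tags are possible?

1320

With no repetition, fill the 3 letters in order: 12 choices, then 11, down to 10.
12 × 11 × 10 = 1320.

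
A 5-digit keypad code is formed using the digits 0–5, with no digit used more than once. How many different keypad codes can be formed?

720

This is a permutation of 5 out of 6: P(6,5) = 6!/1!.
6 × 5 × 4 × 3 × 2 = 720.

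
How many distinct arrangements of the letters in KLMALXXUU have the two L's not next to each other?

35280

Total arrangements of KLMALXXUU: 9!/(2!·2!·2!) = 45360.
Arrangements with the L's together: treat LL as one letter, giving (8)!/(2!·2!) = 10080.
Subtracting, 45360 − 10080 = 35280 arrangements keep the L's apart.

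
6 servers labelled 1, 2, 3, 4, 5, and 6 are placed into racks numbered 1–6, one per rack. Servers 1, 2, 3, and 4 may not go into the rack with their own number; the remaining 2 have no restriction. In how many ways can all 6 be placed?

362

Let Aᵢ (for 1 ≤ i ≤ 4) be the placements that put server i in its forbidden rack. Any j of these fix j positions, leaving (6−j)! ways to fill the rest, and there are C(4,j) ways to pick which j.
By inclusion–exclusion, the number of valid placements is Σ_{j=0}^{4} (−1)^j C(4,j)·(6−j)!.
Computing: 720 − 480 + 144 − 24 + 2 = 362.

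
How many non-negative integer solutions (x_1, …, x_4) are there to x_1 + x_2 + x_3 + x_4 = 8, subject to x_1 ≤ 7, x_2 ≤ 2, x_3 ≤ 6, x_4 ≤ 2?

By stars and bars, unrestricted non-negative solutions to x_1+…+x_4 = 8 number C(8+3,3) = 165.
Subtract solutions that violate a single cap (substitute x_i' = x_i − (cap_i+1)): x_1 ≥ 8 gives C(3,3) = 1; x_2 ≥ 3 gives C(8,3) = 56; x_3 ≥ 7 gives C(4,3) = 4; x_4 ≥ 3 gives C(8,3) = 56. Together 117.
Add back pairs where two caps are both exceeded: 0 + 0 + 0 + 0 + 10 + 0 = 10.
By inclusion–exclusion the count is 165 − 117 + 10 = 58.

58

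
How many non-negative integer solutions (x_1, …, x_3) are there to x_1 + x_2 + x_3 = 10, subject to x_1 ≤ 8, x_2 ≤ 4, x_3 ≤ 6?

32

Without the upper bounds there are C(12,2) = 66 ways to split 10 among 3 variables.
Subtract solutions that violate a single cap (substitute x_i' = x_i − (cap_i+1)): x_1 ≥ 9 gives C(3,2) = 3; x_2 ≥ 5 gives C(7,2) = 21; x_3 ≥ 7 gives C(5,2) = 10. Together 34.
No two caps can be exceeded simultaneously, so the pair terms are all 0.
By inclusion–exclusion the count is 66 − 34 + 0 = 32.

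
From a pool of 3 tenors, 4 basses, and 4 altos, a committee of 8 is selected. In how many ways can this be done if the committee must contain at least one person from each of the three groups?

164

Total 8-person selections from all 11: C(11,8) = 165.
Selections missing a whole group: no tenors → C(8,8) = 1; no basses → C(7,8) = 0; no altos → C(7,8) = 0.
Add back selections omitting two groups (i.e. drawn from a single group): C(3,8) + C(4,8) + C(4,8) = 0.
By inclusion–exclusion: 165 − 1 + 0 = 164.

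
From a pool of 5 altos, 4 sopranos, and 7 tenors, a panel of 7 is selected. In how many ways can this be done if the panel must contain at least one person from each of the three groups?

10283

With no constraint there are C(16,7) = 11440 possible selections.
Selections missing a whole group: no altos → C(11,7) = 330; no sopranos → C(12,7) = 792; no tenors → C(9,7) = 36.
Add back selections omitting two groups (i.e. drawn from a single group): C(5,7) + C(4,7) + C(7,7) = 1.
By inclusion–exclusion: 11440 − 1158 + 1 = 10283.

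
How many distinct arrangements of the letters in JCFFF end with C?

With the last slot taken by C, it remains to arrange the other 4 letters (JFFF).
Those 4 letters have F appearing 3 times, giving (4)!/(3!) = 4.

4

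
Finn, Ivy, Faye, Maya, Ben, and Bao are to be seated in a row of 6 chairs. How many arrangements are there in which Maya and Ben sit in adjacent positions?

240

Place the 4 others and the Maya-Ben pair as 5 objects in a line; the pair has 2 internal arrangements.
So the count is 2·(5)! = 240.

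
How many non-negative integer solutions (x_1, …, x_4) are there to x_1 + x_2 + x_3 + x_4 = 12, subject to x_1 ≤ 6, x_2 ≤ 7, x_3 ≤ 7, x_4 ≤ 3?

Without the upper bounds there are C(15,3) = 455 ways to split 12 among 4 variables.
Subtract solutions that violate a single cap (substitute x_i' = x_i − (cap_i+1)): x_1 ≥ 7 gives C(8,3) = 56; x_2 ≥ 8 gives C(7,3) = 35; x_3 ≥ 8 gives C(7,3) = 35; x_4 ≥ 4 gives C(11,3) = 165. Together 291.
Add back pairs where two caps are both exceeded: 0 + 0 + 4 + 0 + 1 + 1 = 6.
By inclusion–exclusion the count is 455 − 291 + 6 = 170.

170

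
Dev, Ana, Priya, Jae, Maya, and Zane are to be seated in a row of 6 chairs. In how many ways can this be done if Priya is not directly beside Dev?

Of the 6! = 720 arrangements, those with Priya and Dev adjacent number 2 × 5! = 240 (treat the pair as a block with 2 internal orders).
Complementary counting: 720 − 240 = 480.

480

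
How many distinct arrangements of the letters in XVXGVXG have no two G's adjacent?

There are 7!/(3!·2!·2!) = 210 arrangements of XVXGVXG in total.
If the two G's are adjacent, glue them into one block, leaving 6 items to arrange: (6)!/(3!·2!) = 60 ways.
Subtracting, 210 − 60 = 150 arrangements keep the G's apart.

150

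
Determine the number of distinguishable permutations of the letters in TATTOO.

60

Letter multiplicities in TATTOO: A×1, O×2, T×3.
So there are 6! / (3!·2!) = 60 distinguishable arrangements.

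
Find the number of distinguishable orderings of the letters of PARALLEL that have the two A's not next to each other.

Total arrangements of PARALLEL: 8!/(3!·2!) = 3360.
Arrangements with the A's together: treat AA as one letter, giving (7)!/(3!) = 840.
Subtracting, 3360 − 840 = 2520 arrangements keep the A's apart.

2520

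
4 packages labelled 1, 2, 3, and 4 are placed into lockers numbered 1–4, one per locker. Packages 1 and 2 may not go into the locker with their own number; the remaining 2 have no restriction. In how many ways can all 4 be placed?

14

Let Aᵢ (for i ∈ {1, 2}) be the placements that put package i in its forbidden locker. Any j of these fix j positions, leaving (4−j)! ways to fill the rest, and there are C(2,j) ways to pick which j.
By inclusion–exclusion, the number of valid placements is Σ_{j=0}^{2} (−1)^j C(2,j)·(4−j)!.
Computing: 24 − 12 + 2 = 14.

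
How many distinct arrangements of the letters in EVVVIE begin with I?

Fix I in the first position and arrange the remaining 5 letters.
Those 5 letters have E appearing twice and V appearing 3 times, giving (5)!/(3!·2!) = 10.

10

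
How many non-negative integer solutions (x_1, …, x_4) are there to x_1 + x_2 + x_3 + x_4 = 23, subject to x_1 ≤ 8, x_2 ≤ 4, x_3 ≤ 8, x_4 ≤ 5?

10

Ignoring the caps, the number of non-negative solutions to x_1+…+x_4 = 23 is C(26,3) = 2600.
Subtract solutions that violate a single cap (substitute x_i' = x_i − (cap_i+1)): x_1 ≥ 9 gives C(17,3) = 680; x_2 ≥ 5 gives C(21,3) = 1330; x_3 ≥ 9 gives C(17,3) = 680; x_4 ≥ 6 gives C(20,3) = 1140. Together 3830.
Add back pairs where two caps are both exceeded: 220 + 56 + 165 + 220 + 455 + 165 = 1281.
Subtract triples: 1 + 20 + 0 + 20 = 41.
By inclusion–exclusion the count is 2600 − 3830 + 1281 − 41 = 10.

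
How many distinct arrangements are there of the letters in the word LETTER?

Letter multiplicities in LETTER: E×2, L×1, R×1, T×2.
So there are 6! / (2!·2!) = 180 distinguishable arrangements.

180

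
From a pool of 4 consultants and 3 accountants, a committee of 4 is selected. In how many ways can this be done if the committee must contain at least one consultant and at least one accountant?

34

Total 4-person selections from all 7: C(7,4) = 35.
Selections missing a whole group: no consultants → C(3,4) = 0; no accountants → C(4,4) = 1.
Both groups omitted at once is impossible, so 35 − 1 = 34.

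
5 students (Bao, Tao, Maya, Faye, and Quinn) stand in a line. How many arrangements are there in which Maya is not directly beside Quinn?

72

There are 5! = 120 arrangements in all. If Maya and Quinn are adjacent, merging them into one block gives 2·(4)! = 48 arrangements.
So 120 − 48 = 72 arrangements keep them apart.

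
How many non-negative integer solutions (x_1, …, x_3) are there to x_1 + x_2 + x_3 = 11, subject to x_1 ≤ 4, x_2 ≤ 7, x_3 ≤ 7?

30

By stars and bars, unrestricted non-negative solutions to x_1+…+x_3 = 11 number C(11+2,2) = 78.
Subtract solutions that violate a single cap (substitute x_i' = x_i − (cap_i+1)): x_1 ≥ 5 gives C(8,2) = 28; x_2 ≥ 8 gives C(5,2) = 10; x_3 ≥ 8 gives C(5,2) = 10. Together 48.
No two caps can be exceeded simultaneously, so the pair terms are all 0.
By inclusion–exclusion the count is 78 − 48 + 0 = 30.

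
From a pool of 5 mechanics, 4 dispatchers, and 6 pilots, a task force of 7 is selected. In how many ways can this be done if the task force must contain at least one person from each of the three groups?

Total 7-person selections from all 15: C(15,7) = 6435.
Subtract selections that omit an entire group: no mechanics → C(10,7) = 120; no dispatchers → C(11,7) = 330; no pilots → C(9,7) = 36.
Add back selections omitting two groups (i.e. drawn from a single group): C(5,7) + C(4,7) + C(6,7) = 0.
By inclusion–exclusion: 6435 − 486 + 0 = 5949.

5949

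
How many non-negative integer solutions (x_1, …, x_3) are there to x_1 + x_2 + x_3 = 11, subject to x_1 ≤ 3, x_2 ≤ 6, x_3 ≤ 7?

18

Ignoring the caps, the number of non-negative solutions to x_1+…+x_3 = 11 is C(13,2) = 78.
Subtract solutions that violate a single cap (substitute x_i' = x_i − (cap_i+1)): x_1 ≥ 4 gives C(9,2) = 36; x_2 ≥ 7 gives C(6,2) = 15; x_3 ≥ 8 gives C(5,2) = 10. Together 61.
Add back pairs where two caps are both exceeded: 1 + 0 + 0 = 1.
By inclusion–exclusion the count is 78 − 61 + 1 = 18.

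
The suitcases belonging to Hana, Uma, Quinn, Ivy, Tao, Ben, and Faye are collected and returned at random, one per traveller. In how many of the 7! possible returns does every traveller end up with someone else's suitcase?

This is the derangement count D_7: permutations of 7 items with no fixed point.
By inclusion–exclusion this is Σ_{j=0}^{7} (−1)^j C(7,j)·(7−j)!.
Computing: 5040 − 5040 + 2520 − 840 + 210 − 42 + 7 − 1 = 1854.

1854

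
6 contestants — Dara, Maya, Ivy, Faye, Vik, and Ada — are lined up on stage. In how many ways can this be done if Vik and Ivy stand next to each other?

Treat {Vik, Ivy} as a single unit. There are 5 units to order, and the pair itself can be ordered 2 ways.
That gives 2 × 5! = 2 × 120 = 240.

240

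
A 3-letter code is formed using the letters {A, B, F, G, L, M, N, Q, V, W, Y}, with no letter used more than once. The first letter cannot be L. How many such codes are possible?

900

The first letter has 11−1 = 10 choices (anything except L).
The remaining 2 letters are filled from the other 10 symbols without repetition: 10 × 9 = 90.
Total: 10 × 90 = 900.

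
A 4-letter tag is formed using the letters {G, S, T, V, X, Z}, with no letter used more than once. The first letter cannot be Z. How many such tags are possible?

The first letter has 6−1 = 5 choices (anything except Z).
The remaining 3 letters are filled from the other 5 symbols without repetition: 5 × 4 × 3 = 60.
Total: 5 × 60 = 300.

300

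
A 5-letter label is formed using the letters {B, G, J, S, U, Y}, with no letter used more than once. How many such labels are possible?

720

This is a permutation of 5 out of 6: P(6,5) = 6!/1!.
That product is 6 × 5 × 4 × 3 × 2 = 720.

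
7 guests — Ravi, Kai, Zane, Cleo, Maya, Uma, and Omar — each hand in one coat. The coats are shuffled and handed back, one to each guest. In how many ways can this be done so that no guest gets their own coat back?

1854

Let Aᵢ be the assignments in which guest i gets their own coat. We want the size of the complement of A₁∪…∪A_7.
By inclusion–exclusion this is Σ_{j=0}^{7} (−1)^j C(7,j)·(7−j)!.
Computing: 5040 − 5040 + 2520 − 840 + 210 − 42 + 7 − 1 = 1854.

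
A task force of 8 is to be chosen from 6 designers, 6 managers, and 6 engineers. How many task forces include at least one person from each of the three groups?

Unrestricted: C(18,8) = 43758 ways to pick any 8 of the 18.
Selections missing a whole group: no designers → C(12,8) = 495; no managers → C(12,8) = 495; no engineers → C(12,8) = 495.
Add back selections omitting two groups (i.e. drawn from a single group): C(6,8) + C(6,8) + C(6,8) = 0.
By inclusion–exclusion: 43758 − 1485 + 0 = 42273.

42273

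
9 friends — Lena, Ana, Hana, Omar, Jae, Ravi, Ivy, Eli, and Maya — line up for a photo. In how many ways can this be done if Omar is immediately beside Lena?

Treat {Omar, Lena} as a single unit. There are 8 units to order, and the pair itself can be ordered 2 ways.
That gives 2 × 8! = 2 × 40320 = 80640.

80640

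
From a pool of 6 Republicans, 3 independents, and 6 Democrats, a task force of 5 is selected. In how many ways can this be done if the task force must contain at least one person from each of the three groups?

Total 5-person selections from all 15: C(15,5) = 3003.
Subtract selections that omit an entire group: no Republicans → C(9,5) = 126; no independents → C(12,5) = 792; no Democrats → C(9,5) = 126.
Add back selections omitting two groups (i.e. drawn from a single group): C(6,5) + C(3,5) + C(6,5) = 12.
By inclusion–exclusion: 3003 − 1044 + 12 = 1971.

1971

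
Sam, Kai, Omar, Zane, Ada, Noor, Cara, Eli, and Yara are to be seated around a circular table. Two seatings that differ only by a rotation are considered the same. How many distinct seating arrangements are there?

40320

Around a circle, 9 distinct people have 9!/9 = (8)! = 40320 rotationally distinct seatings.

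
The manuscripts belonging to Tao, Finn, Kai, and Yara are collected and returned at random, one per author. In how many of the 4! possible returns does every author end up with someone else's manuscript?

9

This is the derangement count D_4: permutations of 4 items with no fixed point.
By inclusion–exclusion this is Σ_{j=0}^{4} (−1)^j C(4,j)·(4−j)!.
Computing: 24 − 24 + 12 − 4 + 1 = 9.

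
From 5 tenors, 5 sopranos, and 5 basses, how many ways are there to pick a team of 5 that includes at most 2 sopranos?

Split by how many sopranos are chosen (0 through 2).
Sum: C(5,0)·C(10,5) + C(5,1)·C(10,4) + C(5,2)·C(10,3) = 252 + 1050 + 1200 = 2502.

2502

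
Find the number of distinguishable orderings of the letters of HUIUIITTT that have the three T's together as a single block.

Treat the 3 copies of T as a single block. The multiset to arrange is then {TTT, H, I, I, I, U, U}, 7 items in all.
That gives (7)!/(3!·2!) = 420 arrangements.

420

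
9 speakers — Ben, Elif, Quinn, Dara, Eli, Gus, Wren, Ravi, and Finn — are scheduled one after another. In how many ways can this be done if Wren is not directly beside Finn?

282240

Of the 9! = 362880 arrangements, those with Wren and Finn adjacent number 2 × 8! = 80640 (treat the pair as a block with 2 internal orders).
Complementary counting: 362880 − 80640 = 282240.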